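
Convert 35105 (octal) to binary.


Each octal digit → 3 binary bits:
  3 = 011
  5 = 101
  1 = 001
  0 = 000
  5 = 101
Concatenate: 011 101 001 000 101
= 011101001000101


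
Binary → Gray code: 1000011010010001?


Binary: 1000011010010001
Gray code: G = B XOR (B >> 1)
B >> 1 = 0100001101001000
1000011010010001 XOR 0100001101001000:
  1 XOR 0 = 1
  0 XOR 1 = 1
  0 XOR 0 = 0
  0 XOR 0 = 0
  0 XOR 0 = 0
  1 XOR 0 = 1
  1 XOR 1 = 0
  0 XOR 1 = 1
  1 XOR 0 = 1
  0 XOR 1 = 1
  0 XOR 0 = 0
  1 XOR 0 = 1
  0 XOR 1 = 1
  0 XOR 0 = 0
  0 XOR 0 = 0
  1 XOR 0 = 1
= 1100010111011001


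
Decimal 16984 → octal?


Divide by 8 repeatedly:
16984 ÷ 8 = 2123 remainder 0
2123 ÷ 8 = 265 remainder 3
265 ÷ 8 = 33 remainder 1
33 ÷ 8 = 4 remainder 1
4 ÷ 8 = 0 remainder 4
Reading remainders bottom-up:
= 0o41130


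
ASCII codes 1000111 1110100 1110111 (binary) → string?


Codes (binary): 1000111 1110100 1110111
Per-code ASCII lookup:
  1000111 = 71  (range 65-90: uppercase, 71 - 65 = 6) → 'G'
  1110100 = 116  (range 97-122: lowercase, 116 - 97 = 19) → 't'
  1110111 = 119  (range 97-122: lowercase, 119 - 97 = 22) → 'w'
= 'Gtw'


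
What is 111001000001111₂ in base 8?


Group into 3-bit groups: 111001000001111
  111 = 7
  001 = 1
  000 = 0
  001 = 1
  111 = 7
= 0o71017


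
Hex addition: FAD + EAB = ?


Align and add column by column (LSB to MSB, each column mod 16 with carry):
  0FAD
+ 0EAB
  ----
  col 0: D(13) + B(11) + 0 (carry in) = 24 → 8(8), carry out 1
  col 1: A(10) + A(10) + 1 (carry in) = 21 → 5(5), carry out 1
  col 2: F(15) + E(14) + 1 (carry in) = 30 → E(14), carry out 1
  col 3: 0(0) + 0(0) + 1 (carry in) = 1 → 1(1), carry out 0
Reading digits MSB→LSB: 1E58
Strip leading zeros: 1E58
= 0x1E58


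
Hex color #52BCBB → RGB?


Hex: #52BCBB
R = 52₁₆ = 82
G = BC₁₆ = 188
B = BB₁₆ = 187
= RGB(82, 188, 187)


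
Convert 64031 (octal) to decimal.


Positional values:
Position 0: 1 × 8^0 = 1
Position 1: 3 × 8^1 = 24
Position 2: 0 × 8^2 = 0
Position 3: 4 × 8^3 = 2048
Position 4: 6 × 8^4 = 24576
Sum = 1 + 24 + 0 + 2048 + 24576
= 26649


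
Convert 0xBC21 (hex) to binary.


Each hex digit → 4 binary bits:
  B = 1011
  C = 1100
  2 = 0010
  1 = 0001
Concatenate: 1011 1100 0010 0001
= 1011110000100001


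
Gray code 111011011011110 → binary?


Gray code: 111011011011110
MSB stays the same: 1
Each subsequent bit = prev_binary XOR current_gray:
  B[1] = 1 XOR 1 = 0
  B[2] = 0 XOR 1 = 1
  B[3] = 1 XOR 0 = 1
  B[4] = 1 XOR 1 = 0
  B[5] = 0 XOR 1 = 1
  B[6] = 1 XOR 0 = 1
  B[7] = 1 XOR 1 = 0
  B[8] = 0 XOR 1 = 1
  B[9] = 1 XOR 0 = 1
  B[10] = 1 XOR 1 = 0
  B[11] = 0 XOR 1 = 1
  B[12] = 1 XOR 1 = 0
  B[13] = 0 XOR 1 = 1
  B[14] = 1 XOR 0 = 1
= 101101101101011 (23403 decimal)


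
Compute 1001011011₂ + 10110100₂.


Align and add column by column (LSB to MSB, carry propagating):
  01001011011
+ 00010110100
  -----------
  col 0: 1 + 0 + 0 (carry in) = 1 → bit 1, carry out 0
  col 1: 1 + 0 + 0 (carry in) = 1 → bit 1, carry out 0
  col 2: 0 + 1 + 0 (carry in) = 1 → bit 1, carry out 0
  col 3: 1 + 0 + 0 (carry in) = 1 → bit 1, carry out 0
  col 4: 1 + 1 + 0 (carry in) = 2 → bit 0, carry out 1
  col 5: 0 + 1 + 1 (carry in) = 2 → bit 0, carry out 1
  col 6: 1 + 0 + 1 (carry in) = 2 → bit 0, carry out 1
  col 7: 0 + 1 + 1 (carry in) = 2 → bit 0, carry out 1
  col 8: 0 + 0 + 1 (carry in) = 1 → bit 1, carry out 0
  col 9: 1 + 0 + 0 (carry in) = 1 → bit 1, carry out 0
  col 10: 0 + 0 + 0 (carry in) = 0 → bit 0, carry out 0
Reading bits MSB→LSB: 01100001111
Strip leading zeros: 1100001111
= 1100001111


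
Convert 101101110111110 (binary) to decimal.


Positional values:
Bit 1: 1 × 2^1 = 2
Bit 2: 1 × 2^2 = 4
Bit 3: 1 × 2^3 = 8
Bit 4: 1 × 2^4 = 16
Bit 5: 1 × 2^5 = 32
Bit 7: 1 × 2^7 = 128
Bit 8: 1 × 2^8 = 256
Bit 9: 1 × 2^9 = 512
Bit 11: 1 × 2^11 = 2048
Bit 12: 1 × 2^12 = 4096
Bit 14: 1 × 2^14 = 16384
Sum = 2 + 4 + 8 + 16 + 32 + 128 + 256 + 512 + 2048 + 4096 + 16384
= 23486


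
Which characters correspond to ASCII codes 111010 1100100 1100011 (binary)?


Codes (binary): 111010 1100100 1100011
Per-code ASCII lookup:
  111010 = 58  (special character) → ':'
  1100100 = 100  (range 97-122: lowercase, 100 - 97 = 3) → 'd'
  1100011 = 99  (range 97-122: lowercase, 99 - 97 = 2) → 'c'
= ':dc'


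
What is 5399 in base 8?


Divide by 8 repeatedly:
5399 ÷ 8 = 674 remainder 7
674 ÷ 8 = 84 remainder 2
84 ÷ 8 = 10 remainder 4
10 ÷ 8 = 1 remainder 2
1 ÷ 8 = 0 remainder 1
Reading remainders bottom-up:
= 0o12427


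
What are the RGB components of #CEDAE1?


Hex: #CEDAE1
R = CE₁₆ = 206
G = DA₁₆ = 218
B = E1₁₆ = 225
= RGB(206, 218, 225)


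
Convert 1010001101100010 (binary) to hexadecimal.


Group into 4-bit nibbles: 1010001101100010
  1010 = A
  0011 = 3
  0110 = 6
  0010 = 2
= 0xA362


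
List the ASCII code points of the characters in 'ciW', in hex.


String: 'ciW'  (3 characters)
Per-character ASCII lookup:
  'c': lowercase starts at 97: 'c' = 97 + 2 = 99 → 0x63
  'i': lowercase starts at 97: 'i' = 97 + 8 = 105 → 0x69
  'W': uppercase starts at 65: 'W' = 65 + 22 = 87 → 0x57
= 0x63 0x69 0x57


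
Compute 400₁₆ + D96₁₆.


Align and add column by column (LSB to MSB, each column mod 16 with carry):
  0400
+ 0D96
  ----
  col 0: 0(0) + 6(6) + 0 (carry in) = 6 → 6(6), carry out 0
  col 1: 0(0) + 9(9) + 0 (carry in) = 9 → 9(9), carry out 0
  col 2: 4(4) + D(13) + 0 (carry in) = 17 → 1(1), carry out 1
  col 3: 0(0) + 0(0) + 1 (carry in) = 1 → 1(1), carry out 0
Reading digits MSB→LSB: 1196
Strip leading zeros: 1196
= 0x1196


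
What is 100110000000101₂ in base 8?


Group into 3-bit groups: 100110000000101
  100 = 4
  110 = 6
  000 = 0
  000 = 0
  101 = 5
= 0o46005


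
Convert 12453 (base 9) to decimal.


Positional values (base 9):
  3 × 9^0 = 3 × 1 = 3
  5 × 9^1 = 5 × 9 = 45
  4 × 9^2 = 4 × 81 = 324
  2 × 9^3 = 2 × 729 = 1458
  1 × 9^4 = 1 × 6561 = 6561
Sum = 3 + 45 + 324 + 1458 + 6561
= 8391


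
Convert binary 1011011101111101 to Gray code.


Binary: 1011011101111101
Gray code: G = B XOR (B >> 1)
B >> 1 = 0101101110111110
1011011101111101 XOR 0101101110111110:
  1 XOR 0 = 1
  0 XOR 1 = 1
  1 XOR 0 = 1
  1 XOR 1 = 0
  0 XOR 1 = 1
  1 XOR 0 = 1
  1 XOR 1 = 0
  1 XOR 1 = 0
  0 XOR 1 = 1
  1 XOR 0 = 1
  1 XOR 1 = 0
  1 XOR 1 = 0
  1 XOR 1 = 0
  1 XOR 1 = 0
  0 XOR 1 = 1
  1 XOR 0 = 1
= 1110110011000011


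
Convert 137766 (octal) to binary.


Each octal digit → 3 binary bits:
  1 = 001
  3 = 011
  7 = 111
  7 = 111
  6 = 110
  6 = 110
Concatenate: 001 011 111 111 110 110
= 001011111111110110


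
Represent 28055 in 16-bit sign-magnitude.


Sign bit: 0 (positive)
Magnitude: 28055 = 110110110010111
= 0110110110010111


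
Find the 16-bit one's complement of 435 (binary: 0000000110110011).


Original: 0000000110110011
Invert all bits:
  bit 0: 0 → 1
  bit 1: 0 → 1
  bit 2: 0 → 1
  bit 3: 0 → 1
  bit 4: 0 → 1
  bit 5: 0 → 1
  bit 6: 0 → 1
  bit 7: 1 → 0
  bit 8: 1 → 0
  bit 9: 0 → 1
  bit 10: 1 → 0
  bit 11: 1 → 0
  bit 12: 0 → 1
  bit 13: 0 → 1
  bit 14: 1 → 0
  bit 15: 1 → 0
= 1111111001001100


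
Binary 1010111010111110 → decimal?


Positional values:
Bit 1: 1 × 2^1 = 2
Bit 2: 1 × 2^2 = 4
Bit 3: 1 × 2^3 = 8
Bit 4: 1 × 2^4 = 16
Bit 5: 1 × 2^5 = 32
Bit 7: 1 × 2^7 = 128
Bit 9: 1 × 2^9 = 512
Bit 10: 1 × 2^10 = 1024
Bit 11: 1 × 2^11 = 2048
Bit 13: 1 × 2^13 = 8192
Bit 15: 1 × 2^15 = 32768
Sum = 2 + 4 + 8 + 16 + 32 + 128 + 512 + 1024 + 2048 + 8192 + 32768
= 44734


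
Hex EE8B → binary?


Each hex digit → 4 binary bits:
  E = 1110
  E = 1110
  8 = 1000
  B = 1011
Concatenate: 1110 1110 1000 1011
= 1110111010001011


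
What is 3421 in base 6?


Divide by 6 repeatedly:
3421 ÷ 6 = 570 remainder 1
570 ÷ 6 = 95 remainder 0
95 ÷ 6 = 15 remainder 5
15 ÷ 6 = 2 remainder 3
2 ÷ 6 = 0 remainder 2
Reading remainders bottom-up:
= 23501


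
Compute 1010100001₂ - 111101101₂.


Align and subtract column by column (LSB to MSB, borrowing when needed):
  1010100001
- 0111101101
  ----------
  col 0: (1 - 0 borrow-in) - 1 → 1 - 1 = 0, borrow out 0
  col 1: (0 - 0 borrow-in) - 0 → 0 - 0 = 0, borrow out 0
  col 2: (0 - 0 borrow-in) - 1 → borrow from next column: (0+2) - 1 = 1, borrow out 1
  col 3: (0 - 1 borrow-in) - 1 → borrow from next column: (-1+2) - 1 = 0, borrow out 1
  col 4: (0 - 1 borrow-in) - 0 → borrow from next column: (-1+2) - 0 = 1, borrow out 1
  col 5: (1 - 1 borrow-in) - 1 → borrow from next column: (0+2) - 1 = 1, borrow out 1
  col 6: (0 - 1 borrow-in) - 1 → borrow from next column: (-1+2) - 1 = 0, borrow out 1
  col 7: (1 - 1 borrow-in) - 1 → borrow from next column: (0+2) - 1 = 1, borrow out 1
  col 8: (0 - 1 borrow-in) - 1 → borrow from next column: (-1+2) - 1 = 0, borrow out 1
  col 9: (1 - 1 borrow-in) - 0 → 0 - 0 = 0, borrow out 0
Reading bits MSB→LSB: 0010110100
Strip leading zeros: 10110100
= 10110100


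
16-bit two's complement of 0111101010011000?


Original: 0111101010011000
Step 1 - Invert all bits: 1000010101100111
Step 2 - Add 1: 1000010101100111 + 1
= 1000010101101000 (represents -31384)


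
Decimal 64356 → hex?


Divide by 16 repeatedly:
64356 ÷ 16 = 4022 remainder 4 (4)
4022 ÷ 16 = 251 remainder 6 (6)
251 ÷ 16 = 15 remainder 11 (B)
15 ÷ 16 = 0 remainder 15 (F)
Reading remainders bottom-up:
= 0xFB64


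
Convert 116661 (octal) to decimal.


Positional values:
Position 0: 1 × 8^0 = 1
Position 1: 6 × 8^1 = 48
Position 2: 6 × 8^2 = 384
Position 3: 6 × 8^3 = 3072
Position 4: 1 × 8^4 = 4096
Position 5: 1 × 8^5 = 32768
Sum = 1 + 48 + 384 + 3072 + 4096 + 32768
= 40369


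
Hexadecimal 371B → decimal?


Positional values:
Position 0: B × 16^0 = 11 × 1 = 11
Position 1: 1 × 16^1 = 1 × 16 = 16
Position 2: 7 × 16^2 = 7 × 256 = 1792
Position 3: 3 × 16^3 = 3 × 4096 = 12288
Sum = 11 + 16 + 1792 + 12288
= 14107


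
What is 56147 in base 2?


Divide by 2 repeatedly:
56147 ÷ 2 = 28073 remainder 1
28073 ÷ 2 = 14036 remainder 1
14036 ÷ 2 = 7018 remainder 0
7018 ÷ 2 = 3509 remainder 0
3509 ÷ 2 = 1754 remainder 1
1754 ÷ 2 = 877 remainder 0
877 ÷ 2 = 438 remainder 1
438 ÷ 2 = 219 remainder 0
219 ÷ 2 = 109 remainder 1
109 ÷ 2 = 54 remainder 1
54 ÷ 2 = 27 remainder 0
27 ÷ 2 = 13 remainder 1
13 ÷ 2 = 6 remainder 1
6 ÷ 2 = 3 remainder 0
3 ÷ 2 = 1 remainder 1
1 ÷ 2 = 0 remainder 1
Reading remainders bottom-up:
= 1101101101010011


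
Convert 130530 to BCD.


Each digit → 4-bit binary:
  1 → 0001
  3 → 0011
  0 → 0000
  5 → 0101
  3 → 0011
  0 → 0000
= 0001 0011 0000 0101 0011 0000


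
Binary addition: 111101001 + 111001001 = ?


Align and add column by column (LSB to MSB, carry propagating):
  0111101001
+ 0111001001
  ----------
  col 0: 1 + 1 + 0 (carry in) = 2 → bit 0, carry out 1
  col 1: 0 + 0 + 1 (carry in) = 1 → bit 1, carry out 0
  col 2: 0 + 0 + 0 (carry in) = 0 → bit 0, carry out 0
  col 3: 1 + 1 + 0 (carry in) = 2 → bit 0, carry out 1
  col 4: 0 + 0 + 1 (carry in) = 1 → bit 1, carry out 0
  col 5: 1 + 0 + 0 (carry in) = 1 → bit 1, carry out 0
  col 6: 1 + 1 + 0 (carry in) = 2 → bit 0, carry out 1
  col 7: 1 + 1 + 1 (carry in) = 3 → bit 1, carry out 1
  col 8: 1 + 1 + 1 (carry in) = 3 → bit 1, carry out 1
  col 9: 0 + 0 + 1 (carry in) = 1 → bit 1, carry out 0
Reading bits MSB→LSB: 1110110010
Strip leading zeros: 1110110010
= 1110110010


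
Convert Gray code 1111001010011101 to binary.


Gray code: 1111001010011101
MSB stays the same: 1
Each subsequent bit = prev_binary XOR current_gray:
  B[1] = 1 XOR 1 = 0
  B[2] = 0 XOR 1 = 1
  B[3] = 1 XOR 1 = 0
  B[4] = 0 XOR 0 = 0
  B[5] = 0 XOR 0 = 0
  B[6] = 0 XOR 1 = 1
  B[7] = 1 XOR 0 = 1
  B[8] = 1 XOR 1 = 0
  B[9] = 0 XOR 0 = 0
  B[10] = 0 XOR 0 = 0
  B[11] = 0 XOR 1 = 1
  B[12] = 1 XOR 1 = 0
  B[13] = 0 XOR 1 = 1
  B[14] = 1 XOR 0 = 1
  B[15] = 1 XOR 1 = 0
= 1010001100010110 (41750 decimal)


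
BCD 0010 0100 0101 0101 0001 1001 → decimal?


Each 4-bit group → digit:
  0010 → 2
  0100 → 4
  0101 → 5
  0101 → 5
  0001 → 1
  1001 → 9
= 245519


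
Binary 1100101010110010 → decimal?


Positional values:
Bit 1: 1 × 2^1 = 2
Bit 4: 1 × 2^4 = 16
Bit 5: 1 × 2^5 = 32
Bit 7: 1 × 2^7 = 128
Bit 9: 1 × 2^9 = 512
Bit 11: 1 × 2^11 = 2048
Bit 14: 1 × 2^14 = 16384
Bit 15: 1 × 2^15 = 32768
Sum = 2 + 16 + 32 + 128 + 512 + 2048 + 16384 + 32768
= 51890


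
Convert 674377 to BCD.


Each digit → 4-bit binary:
  6 → 0110
  7 → 0111
  4 → 0100
  3 → 0011
  7 → 0111
  7 → 0111
= 0110 0111 0100 0011 0111 0111


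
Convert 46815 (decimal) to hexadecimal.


Divide by 16 repeatedly:
46815 ÷ 16 = 2925 remainder 15 (F)
2925 ÷ 16 = 182 remainder 13 (D)
182 ÷ 16 = 11 remainder 6 (6)
11 ÷ 16 = 0 remainder 11 (B)
Reading remainders bottom-up:
= 0xB6DF


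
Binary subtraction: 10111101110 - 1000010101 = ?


Align and subtract column by column (LSB to MSB, borrowing when needed):
  10111101110
- 01000010101
  -----------
  col 0: (0 - 0 borrow-in) - 1 → borrow from next column: (0+2) - 1 = 1, borrow out 1
  col 1: (1 - 1 borrow-in) - 0 → 0 - 0 = 0, borrow out 0
  col 2: (1 - 0 borrow-in) - 1 → 1 - 1 = 0, borrow out 0
  col 3: (1 - 0 borrow-in) - 0 → 1 - 0 = 1, borrow out 0
  col 4: (0 - 0 borrow-in) - 1 → borrow from next column: (0+2) - 1 = 1, borrow out 1
  col 5: (1 - 1 borrow-in) - 0 → 0 - 0 = 0, borrow out 0
  col 6: (1 - 0 borrow-in) - 0 → 1 - 0 = 1, borrow out 0
  col 7: (1 - 0 borrow-in) - 0 → 1 - 0 = 1, borrow out 0
  col 8: (1 - 0 borrow-in) - 0 → 1 - 0 = 1, borrow out 0
  col 9: (0 - 0 borrow-in) - 1 → borrow from next column: (0+2) - 1 = 1, borrow out 1
  col 10: (1 - 1 borrow-in) - 0 → 0 - 0 = 0, borrow out 0
Reading bits MSB→LSB: 01111011001
Strip leading zeros: 1111011001
= 1111011001


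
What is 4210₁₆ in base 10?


Positional values:
Position 0: 0 × 16^0 = 0 × 1 = 0
Position 1: 1 × 16^1 = 1 × 16 = 16
Position 2: 2 × 16^2 = 2 × 256 = 512
Position 3: 4 × 16^3 = 4 × 4096 = 16384
Sum = 0 + 16 + 512 + 16384
= 16912


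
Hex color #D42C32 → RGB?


Hex: #D42C32
R = D4₁₆ = 212
G = 2C₁₆ = 44
B = 32₁₆ = 50
= RGB(212, 44, 50)


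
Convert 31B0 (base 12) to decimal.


Positional values (base 12):
  0 × 12^0 = 0 × 1 = 0
  B × 12^1 = 11 × 12 = 132
  1 × 12^2 = 1 × 144 = 144
  3 × 12^3 = 3 × 1728 = 5184
Sum = 0 + 132 + 144 + 5184
= 5460


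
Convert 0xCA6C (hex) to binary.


Each hex digit → 4 binary bits:
  C = 1100
  A = 1010
  6 = 0110
  C = 1100
Concatenate: 1100 1010 0110 1100
= 1100101001101100


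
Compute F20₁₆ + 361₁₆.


Align and add column by column (LSB to MSB, each column mod 16 with carry):
  0F20
+ 0361
  ----
  col 0: 0(0) + 1(1) + 0 (carry in) = 1 → 1(1), carry out 0
  col 1: 2(2) + 6(6) + 0 (carry in) = 8 → 8(8), carry out 0
  col 2: F(15) + 3(3) + 0 (carry in) = 18 → 2(2), carry out 1
  col 3: 0(0) + 0(0) + 1 (carry in) = 1 → 1(1), carry out 0
Reading digits MSB→LSB: 1281
Strip leading zeros: 1281
= 0x1281


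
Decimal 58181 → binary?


Divide by 2 repeatedly:
58181 ÷ 2 = 29090 remainder 1
29090 ÷ 2 = 14545 remainder 0
14545 ÷ 2 = 7272 remainder 1
7272 ÷ 2 = 3636 remainder 0
3636 ÷ 2 = 1818 remainder 0
1818 ÷ 2 = 909 remainder 0
909 ÷ 2 = 454 remainder 1
454 ÷ 2 = 227 remainder 0
227 ÷ 2 = 113 remainder 1
113 ÷ 2 = 56 remainder 1
56 ÷ 2 = 28 remainder 0
28 ÷ 2 = 14 remainder 0
14 ÷ 2 = 7 remainder 0
7 ÷ 2 = 3 remainder 1
3 ÷ 2 = 1 remainder 1
1 ÷ 2 = 0 remainder 1
Reading remainders bottom-up:
= 1110001101000101


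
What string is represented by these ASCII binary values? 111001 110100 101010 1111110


Codes (binary): 111001 110100 101010 1111110
Per-code ASCII lookup:
  111001 = 57  (range 48-57: digits, 57 - 48 = 9) → '9'
  110100 = 52  (range 48-57: digits, 52 - 48 = 4) → '4'
  101010 = 42  (special character) → '*'
  1111110 = 126  (special character) → '~'
= '94*~'


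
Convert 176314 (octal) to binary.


Each octal digit → 3 binary bits:
  1 = 001
  7 = 111
  6 = 110
  3 = 011
  1 = 001
  4 = 100
Concatenate: 001 111 110 011 001 100
= 001111110011001100


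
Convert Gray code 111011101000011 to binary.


Gray code: 111011101000011
MSB stays the same: 1
Each subsequent bit = prev_binary XOR current_gray:
  B[1] = 1 XOR 1 = 0
  B[2] = 0 XOR 1 = 1
  B[3] = 1 XOR 0 = 1
  B[4] = 1 XOR 1 = 0
  B[5] = 0 XOR 1 = 1
  B[6] = 1 XOR 1 = 0
  B[7] = 0 XOR 0 = 0
  B[8] = 0 XOR 1 = 1
  B[9] = 1 XOR 0 = 1
  B[10] = 1 XOR 0 = 1
  B[11] = 1 XOR 0 = 1
  B[12] = 1 XOR 0 = 1
  B[13] = 1 XOR 1 = 0
  B[14] = 0 XOR 1 = 1
= 101101001111101 (23165 decimal)


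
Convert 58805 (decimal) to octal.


Divide by 8 repeatedly:
58805 ÷ 8 = 7350 remainder 5
7350 ÷ 8 = 918 remainder 6
918 ÷ 8 = 114 remainder 6
114 ÷ 8 = 14 remainder 2
14 ÷ 8 = 1 remainder 6
1 ÷ 8 = 0 remainder 1
Reading remainders bottom-up:
= 0o162665


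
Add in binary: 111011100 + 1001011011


Align and add column by column (LSB to MSB, carry propagating):
  00111011100
+ 01001011011
  -----------
  col 0: 0 + 1 + 0 (carry in) = 1 → bit 1, carry out 0
  col 1: 0 + 1 + 0 (carry in) = 1 → bit 1, carry out 0
  col 2: 1 + 0 + 0 (carry in) = 1 → bit 1, carry out 0
  col 3: 1 + 1 + 0 (carry in) = 2 → bit 0, carry out 1
  col 4: 1 + 1 + 1 (carry in) = 3 → bit 1, carry out 1
  col 5: 0 + 0 + 1 (carry in) = 1 → bit 1, carry out 0
  col 6: 1 + 1 + 0 (carry in) = 2 → bit 0, carry out 1
  col 7: 1 + 0 + 1 (carry in) = 2 → bit 0, carry out 1
  col 8: 1 + 0 + 1 (carry in) = 2 → bit 0, carry out 1
  col 9: 0 + 1 + 1 (carry in) = 2 → bit 0, carry out 1
  col 10: 0 + 0 + 1 (carry in) = 1 → bit 1, carry out 0
Reading bits MSB→LSB: 10000110111
Strip leading zeros: 10000110111
= 10000110111


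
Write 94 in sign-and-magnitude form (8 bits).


Sign bit: 0 (positive)
Magnitude: 94 = 1011110
= 01011110


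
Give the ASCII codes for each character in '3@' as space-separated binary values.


String: '3@'  (2 characters)
Per-character ASCII lookup:
  '3': digits start at 48: '3' = 48 + 3 = 51 → 110011
  '@': special character: '@' = 64 → 1000000
= 110011 1000000


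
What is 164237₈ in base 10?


Positional values:
Position 0: 7 × 8^0 = 7
Position 1: 3 × 8^1 = 24
Position 2: 2 × 8^2 = 128
Position 3: 4 × 8^3 = 2048
Position 4: 6 × 8^4 = 24576
Position 5: 1 × 8^5 = 32768
Sum = 7 + 24 + 128 + 2048 + 24576 + 32768
= 59551


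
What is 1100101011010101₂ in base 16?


Group into 4-bit nibbles: 1100101011010101
  1100 = C
  1010 = A
  1101 = D
  0101 = 5
= 0xCAD5


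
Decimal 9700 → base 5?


Divide by 5 repeatedly:
9700 ÷ 5 = 1940 remainder 0
1940 ÷ 5 = 388 remainder 0
388 ÷ 5 = 77 remainder 3
77 ÷ 5 = 15 remainder 2
15 ÷ 5 = 3 remainder 0
3 ÷ 5 = 0 remainder 3
Reading remainders bottom-up:
= 302300


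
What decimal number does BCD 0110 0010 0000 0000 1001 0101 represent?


Each 4-bit group → digit:
  0110 → 6
  0010 → 2
  0000 → 0
  0000 → 0
  1001 → 9
  0101 → 5
= 620095


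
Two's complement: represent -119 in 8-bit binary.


Original: 01110111
Step 1 - Invert all bits: 10001000
Step 2 - Add 1: 10001000 + 1
= 10001001 (represents -119)


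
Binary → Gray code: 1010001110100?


Binary: 1010001110100
Gray code: G = B XOR (B >> 1)
B >> 1 = 0101000111010
1010001110100 XOR 0101000111010:
  1 XOR 0 = 1
  0 XOR 1 = 1
  1 XOR 0 = 1
  0 XOR 1 = 1
  0 XOR 0 = 0
  0 XOR 0 = 0
  1 XOR 0 = 1
  1 XOR 1 = 0
  1 XOR 1 = 0
  0 XOR 1 = 1
  1 XOR 0 = 1
  0 XOR 1 = 1
  0 XOR 0 = 0
= 1111001001110


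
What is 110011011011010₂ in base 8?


Group into 3-bit groups: 110011011011010
  110 = 6
  011 = 3
  011 = 3
  011 = 3
  010 = 2
= 0o63332


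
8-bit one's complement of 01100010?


Original: 01100010
Invert all bits:
  bit 0: 0 → 1
  bit 1: 1 → 0
  bit 2: 1 → 0
  bit 3: 0 → 1
  bit 4: 0 → 1
  bit 5: 0 → 1
  bit 6: 1 → 0
  bit 7: 0 → 1
= 10011101


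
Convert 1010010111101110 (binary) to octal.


Group into 3-bit groups: 001010010111101110
  001 = 1
  010 = 2
  010 = 2
  111 = 7
  101 = 5
  110 = 6
= 0o122756


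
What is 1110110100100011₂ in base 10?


Positional values:
Bit 0: 1 × 2^0 = 1
Bit 1: 1 × 2^1 = 2
Bit 5: 1 × 2^5 = 32
Bit 8: 1 × 2^8 = 256
Bit 10: 1 × 2^10 = 1024
Bit 11: 1 × 2^11 = 2048
Bit 13: 1 × 2^13 = 8192
Bit 14: 1 × 2^14 = 16384
Bit 15: 1 × 2^15 = 32768
Sum = 1 + 2 + 32 + 256 + 1024 + 2048 + 8192 + 16384 + 32768
= 60707


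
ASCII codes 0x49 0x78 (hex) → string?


Codes (hex): 0x49 0x78
Per-code ASCII lookup:
  0x49 = 73  (range 65-90: uppercase, 73 - 65 = 8) → 'I'
  0x78 = 120  (range 97-122: lowercase, 120 - 97 = 23) → 'x'
= 'Ix'


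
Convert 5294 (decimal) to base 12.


Divide by 12 repeatedly:
5294 ÷ 12 = 441 remainder 2
441 ÷ 12 = 36 remainder 9
36 ÷ 12 = 3 remainder 0
3 ÷ 12 = 0 remainder 3
Reading remainders bottom-up:
= 3092


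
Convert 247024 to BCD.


Each digit → 4-bit binary:
  2 → 0010
  4 → 0100
  7 → 0111
  0 → 0000
  2 → 0010
  4 → 0100
= 0010 0100 0111 0000 0010 0100


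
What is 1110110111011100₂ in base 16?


Group into 4-bit nibbles: 1110110111011100
  1110 = E
  1101 = D
  1101 = D
  1100 = C
= 0xEDDC


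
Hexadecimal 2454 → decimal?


Positional values:
Position 0: 4 × 16^0 = 4 × 1 = 4
Position 1: 5 × 16^1 = 5 × 16 = 80
Position 2: 4 × 16^2 = 4 × 256 = 1024
Position 3: 2 × 16^3 = 2 × 4096 = 8192
Sum = 4 + 80 + 1024 + 8192
= 9300


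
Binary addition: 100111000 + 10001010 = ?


Align and add column by column (LSB to MSB, carry propagating):
  0100111000
+ 0010001010
  ----------
  col 0: 0 + 0 + 0 (carry in) = 0 → bit 0, carry out 0
  col 1: 0 + 1 + 0 (carry in) = 1 → bit 1, carry out 0
  col 2: 0 + 0 + 0 (carry in) = 0 → bit 0, carry out 0
  col 3: 1 + 1 + 0 (carry in) = 2 → bit 0, carry out 1
  col 4: 1 + 0 + 1 (carry in) = 2 → bit 0, carry out 1
  col 5: 1 + 0 + 1 (carry in) = 2 → bit 0, carry out 1
  col 6: 0 + 0 + 1 (carry in) = 1 → bit 1, carry out 0
  col 7: 0 + 1 + 0 (carry in) = 1 → bit 1, carry out 0
  col 8: 1 + 0 + 0 (carry in) = 1 → bit 1, carry out 0
  col 9: 0 + 0 + 0 (carry in) = 0 → bit 0, carry out 0
Reading bits MSB→LSB: 0111000010
Strip leading zeros: 111000010
= 111000010


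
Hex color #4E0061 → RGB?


Hex: #4E0061
R = 4E₁₆ = 78
G = 00₁₆ = 0
B = 61₁₆ = 97
= RGB(78, 0, 97)


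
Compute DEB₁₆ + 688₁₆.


Align and add column by column (LSB to MSB, each column mod 16 with carry):
  0DEB
+ 0688
  ----
  col 0: B(11) + 8(8) + 0 (carry in) = 19 → 3(3), carry out 1
  col 1: E(14) + 8(8) + 1 (carry in) = 23 → 7(7), carry out 1
  col 2: D(13) + 6(6) + 1 (carry in) = 20 → 4(4), carry out 1
  col 3: 0(0) + 0(0) + 1 (carry in) = 1 → 1(1), carry out 0
Reading digits MSB→LSB: 1473
Strip leading zeros: 1473
= 0x1473


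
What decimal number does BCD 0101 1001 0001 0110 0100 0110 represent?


Each 4-bit group → digit:
  0101 → 5
  1001 → 9
  0001 → 1
  0110 → 6
  0100 → 4
  0110 → 6
= 591646


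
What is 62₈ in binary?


Each octal digit → 3 binary bits:
  6 = 110
  2 = 010
Concatenate: 110 010
= 110010


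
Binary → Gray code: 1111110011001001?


Binary: 1111110011001001
Gray code: G = B XOR (B >> 1)
B >> 1 = 0111111001100100
1111110011001001 XOR 0111111001100100:
  1 XOR 0 = 1
  1 XOR 1 = 0
  1 XOR 1 = 0
  1 XOR 1 = 0
  1 XOR 1 = 0
  1 XOR 1 = 0
  0 XOR 1 = 1
  0 XOR 0 = 0
  1 XOR 0 = 1
  1 XOR 1 = 0
  0 XOR 1 = 1
  0 XOR 0 = 0
  1 XOR 0 = 1
  0 XOR 1 = 1
  0 XOR 0 = 0
  1 XOR 0 = 1
= 1000001010101101


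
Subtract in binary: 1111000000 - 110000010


Align and subtract column by column (LSB to MSB, borrowing when needed):
  1111000000
- 0110000010
  ----------
  col 0: (0 - 0 borrow-in) - 0 → 0 - 0 = 0, borrow out 0
  col 1: (0 - 0 borrow-in) - 1 → borrow from next column: (0+2) - 1 = 1, borrow out 1
  col 2: (0 - 1 borrow-in) - 0 → borrow from next column: (-1+2) - 0 = 1, borrow out 1
  col 3: (0 - 1 borrow-in) - 0 → borrow from next column: (-1+2) - 0 = 1, borrow out 1
  col 4: (0 - 1 borrow-in) - 0 → borrow from next column: (-1+2) - 0 = 1, borrow out 1
  col 5: (0 - 1 borrow-in) - 0 → borrow from next column: (-1+2) - 0 = 1, borrow out 1
  col 6: (1 - 1 borrow-in) - 0 → 0 - 0 = 0, borrow out 0
  col 7: (1 - 0 borrow-in) - 1 → 1 - 1 = 0, borrow out 0
  col 8: (1 - 0 borrow-in) - 1 → 1 - 1 = 0, borrow out 0
  col 9: (1 - 0 borrow-in) - 0 → 1 - 0 = 1, borrow out 0
Reading bits MSB→LSB: 1000111110
Strip leading zeros: 1000111110
= 1000111110


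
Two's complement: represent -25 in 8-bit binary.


Original: 00011001
Step 1 - Invert all bits: 11100110
Step 2 - Add 1: 11100110 + 1
= 11100111 (represents -25)


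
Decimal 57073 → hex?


Divide by 16 repeatedly:
57073 ÷ 16 = 3567 remainder 1 (1)
3567 ÷ 16 = 222 remainder 15 (F)
222 ÷ 16 = 13 remainder 14 (E)
13 ÷ 16 = 0 remainder 13 (D)
Reading remainders bottom-up:
= 0xDEF1


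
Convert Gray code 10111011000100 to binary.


Gray code: 10111011000100
MSB stays the same: 1
Each subsequent bit = prev_binary XOR current_gray:
  B[1] = 1 XOR 0 = 1
  B[2] = 1 XOR 1 = 0
  B[3] = 0 XOR 1 = 1
  B[4] = 1 XOR 1 = 0
  B[5] = 0 XOR 0 = 0
  B[6] = 0 XOR 1 = 1
  B[7] = 1 XOR 1 = 0
  B[8] = 0 XOR 0 = 0
  B[9] = 0 XOR 0 = 0
  B[10] = 0 XOR 0 = 0
  B[11] = 0 XOR 1 = 1
  B[12] = 1 XOR 0 = 1
  B[13] = 1 XOR 0 = 1
= 11010010000111 (13447 decimal)


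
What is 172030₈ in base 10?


Positional values:
Position 0: 0 × 8^0 = 0
Position 1: 3 × 8^1 = 24
Position 2: 0 × 8^2 = 0
Position 3: 2 × 8^3 = 1024
Position 4: 7 × 8^4 = 28672
Position 5: 1 × 8^5 = 32768
Sum = 0 + 24 + 0 + 1024 + 28672 + 32768
= 62488


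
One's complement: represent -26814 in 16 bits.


Original: 0110100010111110
Invert all bits:
  bit 0: 0 → 1
  bit 1: 1 → 0
  bit 2: 1 → 0
  bit 3: 0 → 1
  bit 4: 1 → 0
  bit 5: 0 → 1
  bit 6: 0 → 1
  bit 7: 0 → 1
  bit 8: 1 → 0
  bit 9: 0 → 1
  bit 10: 1 → 0
  bit 11: 1 → 0
  bit 12: 1 → 0
  bit 13: 1 → 0
  bit 14: 1 → 0
  bit 15: 0 → 1
= 1001011101000001


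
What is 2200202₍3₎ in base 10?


Positional values (base 3):
  2 × 3^0 = 2 × 1 = 2
  0 × 3^1 = 0 × 3 = 0
  2 × 3^2 = 2 × 9 = 18
  0 × 3^3 = 0 × 27 = 0
  0 × 3^4 = 0 × 81 = 0
  2 × 3^5 = 2 × 243 = 486
  2 × 3^6 = 2 × 729 = 1458
Sum = 2 + 0 + 18 + 0 + 0 + 486 + 1458
= 1964


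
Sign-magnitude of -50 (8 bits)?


Sign bit: 1 (negative)
Magnitude: 50 = 0110010
= 10110010


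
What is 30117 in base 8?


Divide by 8 repeatedly:
30117 ÷ 8 = 3764 remainder 5
3764 ÷ 8 = 470 remainder 4
470 ÷ 8 = 58 remainder 6
58 ÷ 8 = 7 remainder 2
7 ÷ 8 = 0 remainder 7
Reading remainders bottom-up:
= 0o72645


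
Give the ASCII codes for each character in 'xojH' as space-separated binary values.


String: 'xojH'  (4 characters)
Per-character ASCII lookup:
  'x': lowercase starts at 97: 'x' = 97 + 23 = 120 → 1111000
  'o': lowercase starts at 97: 'o' = 97 + 14 = 111 → 1101111
  'j': lowercase starts at 97: 'j' = 97 + 9 = 106 → 1101010
  'H': uppercase starts at 65: 'H' = 65 + 7 = 72 → 1001000
= 1111000 1101111 1101010 1001000


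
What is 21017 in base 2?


Divide by 2 repeatedly:
21017 ÷ 2 = 10508 remainder 1
10508 ÷ 2 = 5254 remainder 0
5254 ÷ 2 = 2627 remainder 0
2627 ÷ 2 = 1313 remainder 1
1313 ÷ 2 = 656 remainder 1
656 ÷ 2 = 328 remainder 0
328 ÷ 2 = 164 remainder 0
164 ÷ 2 = 82 remainder 0
82 ÷ 2 = 41 remainder 0
41 ÷ 2 = 20 remainder 1
20 ÷ 2 = 10 remainder 0
10 ÷ 2 = 5 remainder 0
5 ÷ 2 = 2 remainder 1
2 ÷ 2 = 1 remainder 0
1 ÷ 2 = 0 remainder 1
Reading remainders bottom-up:
= 101001000011001


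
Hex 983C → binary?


Each hex digit → 4 binary bits:
  9 = 1001
  8 = 1000
  3 = 0011
  C = 1100
Concatenate: 1001 1000 0011 1100
= 1001100000111100


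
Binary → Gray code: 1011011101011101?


Binary: 1011011101011101
Gray code: G = B XOR (B >> 1)
B >> 1 = 0101101110101110
1011011101011101 XOR 0101101110101110:
  1 XOR 0 = 1
  0 XOR 1 = 1
  1 XOR 0 = 1
  1 XOR 1 = 0
  0 XOR 1 = 1
  1 XOR 0 = 1
  1 XOR 1 = 0
  1 XOR 1 = 0
  0 XOR 1 = 1
  1 XOR 0 = 1
  0 XOR 1 = 1
  1 XOR 0 = 1
  1 XOR 1 = 0
  1 XOR 1 = 0
  0 XOR 1 = 1
  1 XOR 0 = 1
= 1110110011110011


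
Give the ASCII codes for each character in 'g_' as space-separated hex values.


String: 'g_'  (2 characters)
Per-character ASCII lookup:
  'g': lowercase starts at 97: 'g' = 97 + 6 = 103 → 0x67
  '_': special character: '_' = 95 → 0x5F
= 0x67 0x5F


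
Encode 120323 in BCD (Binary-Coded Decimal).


Each digit → 4-bit binary:
  1 → 0001
  2 → 0010
  0 → 0000
  3 → 0011
  2 → 0010
  3 → 0011
= 0001 0010 0000 0011 0010 0011


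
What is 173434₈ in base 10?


Positional values:
Position 0: 4 × 8^0 = 4
Position 1: 3 × 8^1 = 24
Position 2: 4 × 8^2 = 256
Position 3: 3 × 8^3 = 1536
Position 4: 7 × 8^4 = 28672
Position 5: 1 × 8^5 = 32768
Sum = 4 + 24 + 256 + 1536 + 28672 + 32768
= 63260


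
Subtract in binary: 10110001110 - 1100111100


Align and subtract column by column (LSB to MSB, borrowing when needed):
  10110001110
- 01100111100
  -----------
  col 0: (0 - 0 borrow-in) - 0 → 0 - 0 = 0, borrow out 0
  col 1: (1 - 0 borrow-in) - 0 → 1 - 0 = 1, borrow out 0
  col 2: (1 - 0 borrow-in) - 1 → 1 - 1 = 0, borrow out 0
  col 3: (1 - 0 borrow-in) - 1 → 1 - 1 = 0, borrow out 0
  col 4: (0 - 0 borrow-in) - 1 → borrow from next column: (0+2) - 1 = 1, borrow out 1
  col 5: (0 - 1 borrow-in) - 1 → borrow from next column: (-1+2) - 1 = 0, borrow out 1
  col 6: (0 - 1 borrow-in) - 0 → borrow from next column: (-1+2) - 0 = 1, borrow out 1
  col 7: (1 - 1 borrow-in) - 0 → 0 - 0 = 0, borrow out 0
  col 8: (1 - 0 borrow-in) - 1 → 1 - 1 = 0, borrow out 0
  col 9: (0 - 0 borrow-in) - 1 → borrow from next column: (0+2) - 1 = 1, borrow out 1
  col 10: (1 - 1 borrow-in) - 0 → 0 - 0 = 0, borrow out 0
Reading bits MSB→LSB: 01001010010
Strip leading zeros: 1001010010
= 1001010010


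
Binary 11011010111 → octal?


Group into 3-bit groups: 011011010111
  011 = 3
  011 = 3
  010 = 2
  111 = 7
= 0o3327


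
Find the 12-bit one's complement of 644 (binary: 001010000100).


Original: 001010000100
Invert all bits:
  bit 0: 0 → 1
  bit 1: 0 → 1
  bit 2: 1 → 0
  bit 3: 0 → 1
  bit 4: 1 → 0
  bit 5: 0 → 1
  bit 6: 0 → 1
  bit 7: 0 → 1
  bit 8: 0 → 1
  bit 9: 1 → 0
  bit 10: 0 → 1
  bit 11: 0 → 1
= 110101111011


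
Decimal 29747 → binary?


Divide by 2 repeatedly:
29747 ÷ 2 = 14873 remainder 1
14873 ÷ 2 = 7436 remainder 1
7436 ÷ 2 = 3718 remainder 0
3718 ÷ 2 = 1859 remainder 0
1859 ÷ 2 = 929 remainder 1
929 ÷ 2 = 464 remainder 1
464 ÷ 2 = 232 remainder 0
232 ÷ 2 = 116 remainder 0
116 ÷ 2 = 58 remainder 0
58 ÷ 2 = 29 remainder 0
29 ÷ 2 = 14 remainder 1
14 ÷ 2 = 7 remainder 0
7 ÷ 2 = 3 remainder 1
3 ÷ 2 = 1 remainder 1
1 ÷ 2 = 0 remainder 1
Reading remainders bottom-up:
= 111010000110011


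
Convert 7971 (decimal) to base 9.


Divide by 9 repeatedly:
7971 ÷ 9 = 885 remainder 6
885 ÷ 9 = 98 remainder 3
98 ÷ 9 = 10 remainder 8
10 ÷ 9 = 1 remainder 1
1 ÷ 9 = 0 remainder 1
Reading remainders bottom-up:
= 11836


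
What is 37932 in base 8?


Divide by 8 repeatedly:
37932 ÷ 8 = 4741 remainder 4
4741 ÷ 8 = 592 remainder 5
592 ÷ 8 = 74 remainder 0
74 ÷ 8 = 9 remainder 2
9 ÷ 8 = 1 remainder 1
1 ÷ 8 = 0 remainder 1
Reading remainders bottom-up:
= 0o112054


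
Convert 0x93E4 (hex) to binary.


Each hex digit → 4 binary bits:
  9 = 1001
  3 = 0011
  E = 1110
  4 = 0100
Concatenate: 1001 0011 1110 0100
= 1001001111100100


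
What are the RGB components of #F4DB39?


Hex: #F4DB39
R = F4₁₆ = 244
G = DB₁₆ = 219
B = 39₁₆ = 57
= RGB(244, 219, 57)


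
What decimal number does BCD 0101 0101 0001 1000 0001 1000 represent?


Each 4-bit group → digit:
  0101 → 5
  0101 → 5
  0001 → 1
  1000 → 8
  0001 → 1
  1000 → 8
= 551818


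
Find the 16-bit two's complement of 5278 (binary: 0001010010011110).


Original: 0001010010011110
Step 1 - Invert all bits: 1110101101100001
Step 2 - Add 1: 1110101101100001 + 1
= 1110101101100010 (represents -5278)


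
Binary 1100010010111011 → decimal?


Positional values:
Bit 0: 1 × 2^0 = 1
Bit 1: 1 × 2^1 = 2
Bit 3: 1 × 2^3 = 8
Bit 4: 1 × 2^4 = 16
Bit 5: 1 × 2^5 = 32
Bit 7: 1 × 2^7 = 128
Bit 10: 1 × 2^10 = 1024
Bit 14: 1 × 2^14 = 16384
Bit 15: 1 × 2^15 = 32768
Sum = 1 + 2 + 8 + 16 + 32 + 128 + 1024 + 16384 + 32768
= 50363


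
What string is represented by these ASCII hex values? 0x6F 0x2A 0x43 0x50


Codes (hex): 0x6F 0x2A 0x43 0x50
Per-code ASCII lookup:
  0x6F = 111  (range 97-122: lowercase, 111 - 97 = 14) → 'o'
  0x2A = 42  (special character) → '*'
  0x43 = 67  (range 65-90: uppercase, 67 - 65 = 2) → 'C'
  0x50 = 80  (range 65-90: uppercase, 80 - 65 = 15) → 'P'
= 'o*CP'


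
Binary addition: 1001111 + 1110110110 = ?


Align and add column by column (LSB to MSB, carry propagating):
  00001001111
+ 01110110110
  -----------
  col 0: 1 + 0 + 0 (carry in) = 1 → bit 1, carry out 0
  col 1: 1 + 1 + 0 (carry in) = 2 → bit 0, carry out 1
  col 2: 1 + 1 + 1 (carry in) = 3 → bit 1, carry out 1
  col 3: 1 + 0 + 1 (carry in) = 2 → bit 0, carry out 1
  col 4: 0 + 1 + 1 (carry in) = 2 → bit 0, carry out 1
  col 5: 0 + 1 + 1 (carry in) = 2 → bit 0, carry out 1
  col 6: 1 + 0 + 1 (carry in) = 2 → bit 0, carry out 1
  col 7: 0 + 1 + 1 (carry in) = 2 → bit 0, carry out 1
  col 8: 0 + 1 + 1 (carry in) = 2 → bit 0, carry out 1
  col 9: 0 + 1 + 1 (carry in) = 2 → bit 0, carry out 1
  col 10: 0 + 0 + 1 (carry in) = 1 → bit 1, carry out 0
Reading bits MSB→LSB: 10000000101
Strip leading zeros: 10000000101
= 10000000101


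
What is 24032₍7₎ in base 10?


Positional values (base 7):
  2 × 7^0 = 2 × 1 = 2
  3 × 7^1 = 3 × 7 = 21
  0 × 7^2 = 0 × 49 = 0
  4 × 7^3 = 4 × 343 = 1372
  2 × 7^4 = 2 × 2401 = 4802
Sum = 2 + 21 + 0 + 1372 + 4802
= 6197


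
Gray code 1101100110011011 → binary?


Gray code: 1101100110011011
MSB stays the same: 1
Each subsequent bit = prev_binary XOR current_gray:
  B[1] = 1 XOR 1 = 0
  B[2] = 0 XOR 0 = 0
  B[3] = 0 XOR 1 = 1
  B[4] = 1 XOR 1 = 0
  B[5] = 0 XOR 0 = 0
  B[6] = 0 XOR 0 = 0
  B[7] = 0 XOR 1 = 1
  B[8] = 1 XOR 1 = 0
  B[9] = 0 XOR 0 = 0
  B[10] = 0 XOR 0 = 0
  B[11] = 0 XOR 1 = 1
  B[12] = 1 XOR 1 = 0
  B[13] = 0 XOR 0 = 0
  B[14] = 0 XOR 1 = 1
  B[15] = 1 XOR 1 = 0
= 1001000100010010 (37138 decimal)


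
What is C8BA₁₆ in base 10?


Positional values:
Position 0: A × 16^0 = 10 × 1 = 10
Position 1: B × 16^1 = 11 × 16 = 176
Position 2: 8 × 16^2 = 8 × 256 = 2048
Position 3: C × 16^3 = 12 × 4096 = 49152
Sum = 10 + 176 + 2048 + 49152
= 51386


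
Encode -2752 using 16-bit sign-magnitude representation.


Sign bit: 1 (negative)
Magnitude: 2752 = 000101011000000
= 1000101011000000


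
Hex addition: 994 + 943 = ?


Align and add column by column (LSB to MSB, each column mod 16 with carry):
  0994
+ 0943
  ----
  col 0: 4(4) + 3(3) + 0 (carry in) = 7 → 7(7), carry out 0
  col 1: 9(9) + 4(4) + 0 (carry in) = 13 → D(13), carry out 0
  col 2: 9(9) + 9(9) + 0 (carry in) = 18 → 2(2), carry out 1
  col 3: 0(0) + 0(0) + 1 (carry in) = 1 → 1(1), carry out 0
Reading digits MSB→LSB: 12D7
Strip leading zeros: 12D7
= 0x12D7


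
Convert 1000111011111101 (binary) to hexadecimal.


Group into 4-bit nibbles: 1000111011111101
  1000 = 8
  1110 = E
  1111 = F
  1101 = D
= 0x8EFD


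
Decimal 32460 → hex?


Divide by 16 repeatedly:
32460 ÷ 16 = 2028 remainder 12 (C)
2028 ÷ 16 = 126 remainder 12 (C)
126 ÷ 16 = 7 remainder 14 (E)
7 ÷ 16 = 0 remainder 7 (7)
Reading remainders bottom-up:
= 0x7ECC


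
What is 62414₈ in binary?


Each octal digit → 3 binary bits:
  6 = 110
  2 = 010
  4 = 100
  1 = 001
  4 = 100
Concatenate: 110 010 100 001 100
= 110010100001100


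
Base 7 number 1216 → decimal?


Positional values (base 7):
  6 × 7^0 = 6 × 1 = 6
  1 × 7^1 = 1 × 7 = 7
  2 × 7^2 = 2 × 49 = 98
  1 × 7^3 = 1 × 343 = 343
Sum = 6 + 7 + 98 + 343
= 454


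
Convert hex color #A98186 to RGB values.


Hex: #A98186
R = A9₁₆ = 169
G = 81₁₆ = 129
B = 86₁₆ = 134
= RGB(169, 129, 134)


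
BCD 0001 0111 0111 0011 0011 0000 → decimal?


Each 4-bit group → digit:
  0001 → 1
  0111 → 7
  0111 → 7
  0011 → 3
  0011 → 3
  0000 → 0
= 177330


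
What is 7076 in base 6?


Divide by 6 repeatedly:
7076 ÷ 6 = 1179 remainder 2
1179 ÷ 6 = 196 remainder 3
196 ÷ 6 = 32 remainder 4
32 ÷ 6 = 5 remainder 2
5 ÷ 6 = 0 remainder 5
Reading remainders bottom-up:
= 52432


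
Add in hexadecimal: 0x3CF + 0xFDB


Align and add column by column (LSB to MSB, each column mod 16 with carry):
  03CF
+ 0FDB
  ----
  col 0: F(15) + B(11) + 0 (carry in) = 26 → A(10), carry out 1
  col 1: C(12) + D(13) + 1 (carry in) = 26 → A(10), carry out 1
  col 2: 3(3) + F(15) + 1 (carry in) = 19 → 3(3), carry out 1
  col 3: 0(0) + 0(0) + 1 (carry in) = 1 → 1(1), carry out 0
Reading digits MSB→LSB: 13AA
Strip leading zeros: 13AA
= 0x13AA


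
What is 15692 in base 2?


Divide by 2 repeatedly:
15692 ÷ 2 = 7846 remainder 0
7846 ÷ 2 = 3923 remainder 0
3923 ÷ 2 = 1961 remainder 1
1961 ÷ 2 = 980 remainder 1
980 ÷ 2 = 490 remainder 0
490 ÷ 2 = 245 remainder 0
245 ÷ 2 = 122 remainder 1
122 ÷ 2 = 61 remainder 0
61 ÷ 2 = 30 remainder 1
30 ÷ 2 = 15 remainder 0
15 ÷ 2 = 7 remainder 1
7 ÷ 2 = 3 remainder 1
3 ÷ 2 = 1 remainder 1
1 ÷ 2 = 0 remainder 1
Reading remainders bottom-up:
= 11110101001100


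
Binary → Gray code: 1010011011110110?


Binary: 1010011011110110
Gray code: G = B XOR (B >> 1)
B >> 1 = 0101001101111011
1010011011110110 XOR 0101001101111011:
  1 XOR 0 = 1
  0 XOR 1 = 1
  1 XOR 0 = 1
  0 XOR 1 = 1
  0 XOR 0 = 0
  1 XOR 0 = 1
  1 XOR 1 = 0
  0 XOR 1 = 1
  1 XOR 0 = 1
  1 XOR 1 = 0
  1 XOR 1 = 0
  1 XOR 1 = 0
  0 XOR 1 = 1
  1 XOR 0 = 1
  1 XOR 1 = 0
  0 XOR 1 = 1
= 1111010110001101


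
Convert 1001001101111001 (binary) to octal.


Group into 3-bit groups: 001001001101111001
  001 = 1
  001 = 1
  001 = 1
  101 = 5
  111 = 7
  001 = 1
= 0o111571


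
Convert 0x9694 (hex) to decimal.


Positional values:
Position 0: 4 × 16^0 = 4 × 1 = 4
Position 1: 9 × 16^1 = 9 × 16 = 144
Position 2: 6 × 16^2 = 6 × 256 = 1536
Position 3: 9 × 16^3 = 9 × 4096 = 36864
Sum = 4 + 144 + 1536 + 36864
= 38548


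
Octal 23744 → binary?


Each octal digit → 3 binary bits:
  2 = 010
  3 = 011
  7 = 111
  4 = 100
  4 = 100
Concatenate: 010 011 111 100 100
= 010011111100100


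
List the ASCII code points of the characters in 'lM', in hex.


String: 'lM'  (2 characters)
Per-character ASCII lookup:
  'l': lowercase starts at 97: 'l' = 97 + 11 = 108 → 0x6C
  'M': uppercase starts at 65: 'M' = 65 + 12 = 77 → 0x4D
= 0x6C 0x4D


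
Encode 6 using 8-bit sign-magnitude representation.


Sign bit: 0 (positive)
Magnitude: 6 = 0000110
= 00000110


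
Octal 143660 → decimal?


Positional values:
Position 0: 0 × 8^0 = 0
Position 1: 6 × 8^1 = 48
Position 2: 6 × 8^2 = 384
Position 3: 3 × 8^3 = 1536
Position 4: 4 × 8^4 = 16384
Position 5: 1 × 8^5 = 32768
Sum = 0 + 48 + 384 + 1536 + 16384 + 32768
= 51120


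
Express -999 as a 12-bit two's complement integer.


Original: 001111100111
Step 1 - Invert all bits: 110000011000
Step 2 - Add 1: 110000011000 + 1
= 110000011001 (represents -999)


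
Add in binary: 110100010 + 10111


Align and add column by column (LSB to MSB, carry propagating):
  0110100010
+ 0000010111
  ----------
  col 0: 0 + 1 + 0 (carry in) = 1 → bit 1, carry out 0
  col 1: 1 + 1 + 0 (carry in) = 2 → bit 0, carry out 1
  col 2: 0 + 1 + 1 (carry in) = 2 → bit 0, carry out 1
  col 3: 0 + 0 + 1 (carry in) = 1 → bit 1, carry out 0
  col 4: 0 + 1 + 0 (carry in) = 1 → bit 1, carry out 0
  col 5: 1 + 0 + 0 (carry in) = 1 → bit 1, carry out 0
  col 6: 0 + 0 + 0 (carry in) = 0 → bit 0, carry out 0
  col 7: 1 + 0 + 0 (carry in) = 1 → bit 1, carry out 0
  col 8: 1 + 0 + 0 (carry in) = 1 → bit 1, carry out 0
  col 9: 0 + 0 + 0 (carry in) = 0 → bit 0, carry out 0
Reading bits MSB→LSB: 0110111001
Strip leading zeros: 110111001
= 110111001
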